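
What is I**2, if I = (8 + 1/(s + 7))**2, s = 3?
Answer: 43046721/10000 ≈ 4304.7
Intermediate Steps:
I = 6561/100 (I = (8 + 1/(3 + 7))**2 = (8 + 1/10)**2 = (81/10)**2 = 6561/100 ≈ 65.610)
I**2 = (6561/100)**2 = 43046721/10000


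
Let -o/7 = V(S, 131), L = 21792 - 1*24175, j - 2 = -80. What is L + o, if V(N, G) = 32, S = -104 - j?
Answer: -2607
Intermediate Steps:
j = -78 (j = 2 - 80 = -78)
L = -2383 (L = 21792 - 24175 = -2383)
S = -26 (S = -104 - 1*(-78) = -104 + 78 = -26)
o = -224 (o = -7*32 = -224)
L + o = -2383 - 224 = -2607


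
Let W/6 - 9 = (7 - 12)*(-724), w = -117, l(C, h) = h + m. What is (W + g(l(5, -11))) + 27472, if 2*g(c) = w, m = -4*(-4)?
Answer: 98375/2 ≈ 49188.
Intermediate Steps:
m = 16
l(C, h) = 16 + h (l(C, h) = h + 16 = 16 + h)
g(c) = -117/2 (g(c) = (½)*(-117) = -117/2)
W = 21774 (W = 54 + 6*((7 - 12)*(-724)) = 54 + 6*(-5*(-724)) = 54 + 6*3620 = 54 + 21720 = 21774)
(W + g(l(5, -11))) + 27472 = (21774 - 117/2) + 27472 = 43431/2 + 27472 = 98375/2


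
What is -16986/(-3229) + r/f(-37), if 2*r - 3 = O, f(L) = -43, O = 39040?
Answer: -124609051/277694 ≈ -448.73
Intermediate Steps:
r = 39043/2 (r = 3/2 + (1/2)*39040 = 3/2 + 19520 = 39043/2 ≈ 19522.)
-16986/(-3229) + r/f(-37) = -16986/(-3229) + (39043/2)/(-43) = -16986*(-1/3229) + (39043/2)*(-1/43) = 16986/3229 - 39043/86 = -124609051/277694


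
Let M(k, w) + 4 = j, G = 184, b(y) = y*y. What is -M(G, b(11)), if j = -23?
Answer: 27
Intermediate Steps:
b(y) = y²
M(k, w) = -27 (M(k, w) = -4 - 23 = -27)
-M(G, b(11)) = -1*(-27) = 27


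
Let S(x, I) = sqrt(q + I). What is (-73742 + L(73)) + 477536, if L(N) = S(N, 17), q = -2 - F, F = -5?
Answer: 403794 + 2*sqrt(5) ≈ 4.0380e+5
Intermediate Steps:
q = 3 (q = -2 - 1*(-5) = -2 + 5 = 3)
S(x, I) = sqrt(3 + I)
L(N) = 2*sqrt(5) (L(N) = sqrt(3 + 17) = sqrt(20) = 2*sqrt(5))
(-73742 + L(73)) + 477536 = (-73742 + 2*sqrt(5)) + 477536 = 403794 + 2*sqrt(5)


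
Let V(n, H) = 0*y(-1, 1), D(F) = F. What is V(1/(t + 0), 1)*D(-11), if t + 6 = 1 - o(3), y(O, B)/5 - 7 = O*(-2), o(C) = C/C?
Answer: 0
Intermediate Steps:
o(C) = 1
y(O, B) = 35 - 10*O (y(O, B) = 35 + 5*(O*(-2)) = 35 + 5*(-2*O) = 35 - 10*O)
t = -6 (t = -6 + (1 - 1*1) = -6 + (1 - 1) = -6 + 0 = -6)
V(n, H) = 0 (V(n, H) = 0*(35 - 10*(-1)) = 0*(35 + 10) = 0*45 = 0)
V(1/(t + 0), 1)*D(-11) = 0*(-11) = 0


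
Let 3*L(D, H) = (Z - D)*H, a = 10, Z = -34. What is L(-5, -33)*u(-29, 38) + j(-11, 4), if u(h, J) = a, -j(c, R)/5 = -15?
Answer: 3265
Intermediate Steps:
j(c, R) = 75 (j(c, R) = -5*(-15) = 75)
u(h, J) = 10
L(D, H) = H*(-34 - D)/3 (L(D, H) = ((-34 - D)*H)/3 = (H*(-34 - D))/3 = H*(-34 - D)/3)
L(-5, -33)*u(-29, 38) + j(-11, 4) = -⅓*(-33)*(34 - 5)*10 + 75 = -⅓*(-33)*29*10 + 75 = 319*10 + 75 = 3190 + 75 = 3265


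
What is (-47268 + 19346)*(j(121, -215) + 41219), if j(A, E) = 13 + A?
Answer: -1154658466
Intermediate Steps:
(-47268 + 19346)*(j(121, -215) + 41219) = (-47268 + 19346)*((13 + 121) + 41219) = -27922*(134 + 41219) = -27922*41353 = -1154658466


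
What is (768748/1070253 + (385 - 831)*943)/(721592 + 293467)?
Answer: -450124097486/1086369939927 ≈ -0.41434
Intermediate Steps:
(768748/1070253 + (385 - 831)*943)/(721592 + 293467) = (768748*(1/1070253) - 446*943)/1015059 = (768748/1070253 - 420578)*(1/1015059) = -450124097486/1070253*1/1015059 = -450124097486/1086369939927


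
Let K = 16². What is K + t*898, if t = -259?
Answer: -232326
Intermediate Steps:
K = 256
K + t*898 = 256 - 259*898 = 256 - 232582 = -232326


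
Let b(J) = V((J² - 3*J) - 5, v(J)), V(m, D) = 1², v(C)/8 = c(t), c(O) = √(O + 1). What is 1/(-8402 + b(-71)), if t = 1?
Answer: -1/8401 ≈ -0.00011903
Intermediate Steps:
c(O) = √(1 + O)
v(C) = 8*√2 (v(C) = 8*√(1 + 1) = 8*√2)
V(m, D) = 1
b(J) = 1
1/(-8402 + b(-71)) = 1/(-8402 + 1) = 1/(-8401) = -1/8401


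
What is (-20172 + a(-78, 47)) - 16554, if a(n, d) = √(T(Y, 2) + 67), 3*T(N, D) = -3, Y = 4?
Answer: -36726 + √66 ≈ -36718.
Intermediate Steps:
T(N, D) = -1 (T(N, D) = (⅓)*(-3) = -1)
a(n, d) = √66 (a(n, d) = √(-1 + 67) = √66)
(-20172 + a(-78, 47)) - 16554 = (-20172 + √66) - 16554 = -36726 + √66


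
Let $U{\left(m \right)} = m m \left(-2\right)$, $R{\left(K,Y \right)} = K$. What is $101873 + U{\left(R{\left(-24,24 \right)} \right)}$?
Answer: $100721$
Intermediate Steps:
$U{\left(m \right)} = - 2 m^{2}$ ($U{\left(m \right)} = m^{2} \left(-2\right) = - 2 m^{2}$)
$101873 + U{\left(R{\left(-24,24 \right)} \right)} = 101873 - 2 \left(-24\right)^{2} = 101873 - 1152 = 100721$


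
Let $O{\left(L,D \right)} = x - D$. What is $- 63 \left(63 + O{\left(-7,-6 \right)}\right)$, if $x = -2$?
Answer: $-4221$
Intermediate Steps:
$O{\left(L,D \right)} = -2 - D$
$- 63 \left(63 + O{\left(-7,-6 \right)}\right) = - 63 \left(63 - -4\right) = - 63 \left(63 + \left(-2 + 6\right)\right) = - 63 \left(63 + 4\right) = \left(-63\right) 67 = -4221$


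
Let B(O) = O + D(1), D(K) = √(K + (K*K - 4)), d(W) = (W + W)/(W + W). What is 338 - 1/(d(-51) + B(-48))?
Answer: 747365/2211 + I*√2/2211 ≈ 338.02 + 0.00063963*I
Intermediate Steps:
d(W) = 1 (d(W) = (2*W)/((2*W)) = (2*W)*(1/(2*W)) = 1)
D(K) = √(-4 + K + K²) (D(K) = √(K + (K² - 4)) = √(K + (-4 + K²)) = √(-4 + K + K²))
B(O) = O + I*√2 (B(O) = O + √(-4 + 1 + 1²) = O + √(-4 + 1 + 1) = O + √(-2) = O + I*√2)
338 - 1/(d(-51) + B(-48)) = 338 - 1/(1 + (-48 + I*√2)) = 338 - 1/(-47 + I*√2)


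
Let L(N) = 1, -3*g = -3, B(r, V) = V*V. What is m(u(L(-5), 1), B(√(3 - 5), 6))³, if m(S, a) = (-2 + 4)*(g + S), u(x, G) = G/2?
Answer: 27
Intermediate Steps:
B(r, V) = V²
g = 1 (g = -⅓*(-3) = 1)
u(x, G) = G/2 (u(x, G) = G*(½) = G/2)
m(S, a) = 2 + 2*S (m(S, a) = (-2 + 4)*(1 + S) = 2*(1 + S) = 2 + 2*S)
m(u(L(-5), 1), B(√(3 - 5), 6))³ = (2 + 2*((½)*1))³ = (2 + 2*(½))³ = (2 + 1)³ = 3³ = 27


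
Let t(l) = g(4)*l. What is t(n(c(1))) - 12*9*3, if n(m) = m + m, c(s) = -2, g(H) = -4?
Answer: -308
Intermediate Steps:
n(m) = 2*m
t(l) = -4*l
t(n(c(1))) - 12*9*3 = -8*(-2) - 12*9*3 = -4*(-4) - 108*3 = 16 - 1*324 = 16 - 324 = -308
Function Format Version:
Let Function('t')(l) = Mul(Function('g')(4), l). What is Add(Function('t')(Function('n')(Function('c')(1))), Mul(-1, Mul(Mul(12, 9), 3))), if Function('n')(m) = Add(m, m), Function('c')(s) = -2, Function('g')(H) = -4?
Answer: -308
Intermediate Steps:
Function('n')(m) = Mul(2, m)
Function('t')(l) = Mul(-4, l)
Add(Function('t')(Function('n')(Function('c')(1))), Mul(-1, Mul(Mul(12, 9), 3))) = Add(Mul(-4, Mul(2, -2)), Mul(-1, Mul(Mul(12, 9), 3))) = Add(Mul(-4, -4), Mul(-1, Mul(108, 3))) = Add(16, Mul(-1, 324)) = Add(16, -324) = -308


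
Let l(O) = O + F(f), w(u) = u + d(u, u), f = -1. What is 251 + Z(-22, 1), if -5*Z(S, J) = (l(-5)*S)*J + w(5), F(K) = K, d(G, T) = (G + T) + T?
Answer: 1103/5 ≈ 220.60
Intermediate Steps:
d(G, T) = G + 2*T
w(u) = 4*u (w(u) = u + (u + 2*u) = u + 3*u = 4*u)
l(O) = -1 + O (l(O) = O - 1 = -1 + O)
Z(S, J) = -4 + 6*J*S/5 (Z(S, J) = -(((-1 - 5)*S)*J + 4*5)/5 = -((-6*S)*J + 20)/5 = -(-6*J*S + 20)/5 = -(20 - 6*J*S)/5 = -4 + 6*J*S/5)
251 + Z(-22, 1) = 251 + (-4 + (6/5)*1*(-22)) = 251 + (-4 - 132/5) = 251 - 152/5 = 1103/5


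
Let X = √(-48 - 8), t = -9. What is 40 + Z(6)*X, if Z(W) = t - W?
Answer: 40 - 30*I*√14 ≈ 40.0 - 112.25*I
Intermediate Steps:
Z(W) = -9 - W
X = 2*I*√14 (X = √(-56) = 2*I*√14 ≈ 7.4833*I)
40 + Z(6)*X = 40 + (-9 - 1*6)*(2*I*√14) = 40 + (-9 - 6)*(2*I*√14) = 40 - 30*I*√14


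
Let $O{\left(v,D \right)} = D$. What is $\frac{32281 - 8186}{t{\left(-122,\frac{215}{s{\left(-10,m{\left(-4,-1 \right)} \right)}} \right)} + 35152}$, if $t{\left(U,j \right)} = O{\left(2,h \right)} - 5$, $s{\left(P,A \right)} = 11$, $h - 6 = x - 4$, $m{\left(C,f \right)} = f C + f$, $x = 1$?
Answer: $\frac{4819}{7030} \approx 0.68549$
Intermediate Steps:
$m{\left(C,f \right)} = f + C f$ ($m{\left(C,f \right)} = C f + f = f + C f$)
$h = 3$ ($h = 6 + \left(1 - 4\right) = 6 - 3 = 3$)
$t{\left(U,j \right)} = -2$ ($t{\left(U,j \right)} = 3 - 5 = -2$)
$\frac{32281 - 8186}{t{\left(-122,\frac{215}{s{\left(-10,m{\left(-4,-1 \right)} \right)}} \right)} + 35152} = \frac{32281 - 8186}{-2 + 35152} = \frac{24095}{35150} = 24095 \cdot \frac{1}{35150} = \frac{4819}{7030}$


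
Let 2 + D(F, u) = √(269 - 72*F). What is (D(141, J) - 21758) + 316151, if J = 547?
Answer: 294391 + I*√9883 ≈ 2.9439e+5 + 99.413*I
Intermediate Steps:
D(F, u) = -2 + √(269 - 72*F)
(D(141, J) - 21758) + 316151 = ((-2 + √(269 - 72*141)) - 21758) + 316151 = ((-2 + √(269 - 10152)) - 21758) + 316151 = ((-2 + √(-9883)) - 21758) + 316151 = ((-2 + I*√9883) - 21758) + 316151 = (-21760 + I*√9883) + 316151 = 294391 + I*√9883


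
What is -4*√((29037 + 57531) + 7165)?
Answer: -4*√93733 ≈ -1224.6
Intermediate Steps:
-4*√((29037 + 57531) + 7165) = -4*√(86568 + 7165) = -4*√93733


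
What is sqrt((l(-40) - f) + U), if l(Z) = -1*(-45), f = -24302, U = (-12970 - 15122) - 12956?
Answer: I*sqrt(16701) ≈ 129.23*I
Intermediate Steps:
U = -41048 (U = -28092 - 12956 = -41048)
l(Z) = 45
sqrt((l(-40) - f) + U) = sqrt((45 - 1*(-24302)) - 41048) = sqrt((45 + 24302) - 41048) = sqrt(24347 - 41048) = sqrt(-16701) = I*sqrt(16701)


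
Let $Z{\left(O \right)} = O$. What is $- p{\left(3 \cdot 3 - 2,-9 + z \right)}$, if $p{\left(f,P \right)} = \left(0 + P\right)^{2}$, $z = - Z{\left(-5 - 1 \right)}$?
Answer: $-9$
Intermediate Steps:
$z = 6$ ($z = - (-5 - 1) = \left(-1\right) \left(-6\right) = 6$)
$p{\left(f,P \right)} = P^{2}$
$- p{\left(3 \cdot 3 - 2,-9 + z \right)} = - \left(-9 + 6\right)^{2} = - \left(-3\right)^{2} = \left(-1\right) 9 = -9$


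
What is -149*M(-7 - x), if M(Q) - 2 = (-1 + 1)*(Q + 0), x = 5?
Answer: -298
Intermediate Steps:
M(Q) = 2 (M(Q) = 2 + (-1 + 1)*(Q + 0) = 2 + 0*Q = 2 + 0 = 2)
-149*M(-7 - x) = -149*2 = -298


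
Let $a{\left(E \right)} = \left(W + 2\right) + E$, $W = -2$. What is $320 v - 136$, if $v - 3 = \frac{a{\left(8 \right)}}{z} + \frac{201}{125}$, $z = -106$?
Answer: $\frac{1741592}{1325} \approx 1314.4$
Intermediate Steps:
$a{\left(E \right)} = E$ ($a{\left(E \right)} = \left(-2 + 2\right) + E = 0 + E = E$)
$v = \frac{30028}{6625}$ ($v = 3 + \left(\frac{8}{-106} + \frac{201}{125}\right) = 3 + \left(8 \left(- \frac{1}{106}\right) + 201 \cdot \frac{1}{125}\right) = 3 + \left(- \frac{4}{53} + \frac{201}{125}\right) = 3 + \frac{10153}{6625} = \frac{30028}{6625} \approx 4.5325$)
$320 v - 136 = 320 \cdot \frac{30028}{6625} - 136 = \frac{1921792}{1325} - 136 = \frac{1741592}{1325}$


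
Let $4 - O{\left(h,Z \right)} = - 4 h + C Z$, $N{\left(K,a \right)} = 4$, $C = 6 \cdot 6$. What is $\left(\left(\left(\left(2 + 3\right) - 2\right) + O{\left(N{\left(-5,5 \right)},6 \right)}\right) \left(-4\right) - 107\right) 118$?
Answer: $78470$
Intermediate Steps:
$C = 36$
$O{\left(h,Z \right)} = 4 - 36 Z + 4 h$ ($O{\left(h,Z \right)} = 4 - \left(- 4 h + 36 Z\right) = 4 - 36 Z + 4 h$)
$\left(\left(\left(\left(2 + 3\right) - 2\right) + O{\left(N{\left(-5,5 \right)},6 \right)}\right) \left(-4\right) - 107\right) 118 = \left(\left(\left(\left(2 + 3\right) - 2\right) + \left(4 - 216 + 4 \cdot 4\right)\right) \left(-4\right) - 107\right) 118 = \left(\left(\left(5 - 2\right) + \left(4 - 216 + 16\right)\right) \left(-4\right) - 107\right) 118 = \left(\left(3 - 196\right) \left(-4\right) - 107\right) 118 = \left(\left(-193\right) \left(-4\right) - 107\right) 118 = \left(772 - 107\right) 118 = 665 \cdot 118 = 78470$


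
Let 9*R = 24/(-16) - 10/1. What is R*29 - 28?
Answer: -1171/18 ≈ -65.056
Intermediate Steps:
R = -23/18 (R = (24/(-16) - 10/1)/9 = (24*(-1/16) - 10*1)/9 = (-3/2 - 10)/9 = (1/9)*(-23/2) = -23/18 ≈ -1.2778)
R*29 - 28 = -23/18*29 - 28 = -667/18 - 28 = -1171/18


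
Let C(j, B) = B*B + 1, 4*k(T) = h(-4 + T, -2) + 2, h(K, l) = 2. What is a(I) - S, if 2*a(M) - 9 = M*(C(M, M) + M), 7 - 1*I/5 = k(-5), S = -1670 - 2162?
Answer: 35603/2 ≈ 17802.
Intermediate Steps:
k(T) = 1 (k(T) = (2 + 2)/4 = (¼)*4 = 1)
C(j, B) = 1 + B² (C(j, B) = B² + 1 = 1 + B²)
S = -3832
I = 30 (I = 35 - 5*1 = 35 - 5 = 30)
a(M) = 9/2 + M*(1 + M + M²)/2 (a(M) = 9/2 + (M*((1 + M²) + M))/2 = 9/2 + (M*(1 + M + M²))/2 = 9/2 + M*(1 + M + M²)/2)
a(I) - S = (9/2 + (½)*30 + (½)*30² + (½)*30³) - 1*(-3832) = (9/2 + 15 + (½)*900 + (½)*27000) + 3832 = (9/2 + 15 + 450 + 13500) + 3832 = 27939/2 + 3832 = 35603/2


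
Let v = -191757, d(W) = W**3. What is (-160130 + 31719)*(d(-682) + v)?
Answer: 40758463599575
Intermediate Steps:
(-160130 + 31719)*(d(-682) + v) = (-160130 + 31719)*((-682)**3 - 191757) = -128411*(-317214568 - 191757) = -128411*(-317406325) = 40758463599575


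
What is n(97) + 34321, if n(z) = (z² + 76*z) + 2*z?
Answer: 51296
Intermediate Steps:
n(z) = z² + 78*z
n(97) + 34321 = 97*(78 + 97) + 34321 = 97*175 + 34321 = 16975 + 34321 = 51296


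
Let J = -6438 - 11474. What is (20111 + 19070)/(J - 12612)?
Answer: -39181/30524 ≈ -1.2836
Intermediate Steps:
J = -17912
(20111 + 19070)/(J - 12612) = (20111 + 19070)/(-17912 - 12612) = 39181/(-30524) = 39181*(-1/30524) = -39181/30524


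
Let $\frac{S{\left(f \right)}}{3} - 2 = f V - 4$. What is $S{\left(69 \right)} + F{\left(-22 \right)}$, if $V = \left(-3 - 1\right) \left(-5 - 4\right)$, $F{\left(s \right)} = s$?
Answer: $7424$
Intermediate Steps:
$V = 36$ ($V = \left(-4\right) \left(-9\right) = 36$)
$S{\left(f \right)} = -6 + 108 f$ ($S{\left(f \right)} = 6 + 3 \left(f 36 - 4\right) = 6 + 3 \left(36 f - 4\right) = 6 + 3 \left(-4 + 36 f\right) = 6 + \left(-12 + 108 f\right) = -6 + 108 f$)
$S{\left(69 \right)} + F{\left(-22 \right)} = \left(-6 + 108 \cdot 69\right) - 22 = \left(-6 + 7452\right) - 22 = 7446 - 22 = 7424$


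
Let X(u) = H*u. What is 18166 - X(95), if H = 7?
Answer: 17501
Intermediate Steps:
X(u) = 7*u
18166 - X(95) = 18166 - 7*95 = 18166 - 1*665 = 18166 - 665 = 17501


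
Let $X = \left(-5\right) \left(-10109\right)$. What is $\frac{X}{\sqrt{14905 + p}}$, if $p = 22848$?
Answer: $\frac{50545 \sqrt{37753}}{37753} \approx 260.14$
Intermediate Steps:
$X = 50545$
$\frac{X}{\sqrt{14905 + p}} = \frac{50545}{\sqrt{14905 + 22848}} = \frac{50545}{\sqrt{37753}} = 50545 \frac{\sqrt{37753}}{37753} = \frac{50545 \sqrt{37753}}{37753}$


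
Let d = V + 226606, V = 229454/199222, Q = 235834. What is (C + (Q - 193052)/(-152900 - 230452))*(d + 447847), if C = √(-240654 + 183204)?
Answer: -718556338120705/9546519018 + 335915262550*I*√2298/99611 ≈ -75269.0 + 1.6166e+8*I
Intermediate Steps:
V = 114727/99611 (V = 229454*(1/199222) = 114727/99611 ≈ 1.1518)
C = 5*I*√2298 (C = √(-57450) = 5*I*√2298 ≈ 239.69*I)
d = 22572564993/99611 (d = 114727/99611 + 226606 = 22572564993/99611 ≈ 2.2661e+5)
(C + (Q - 193052)/(-152900 - 230452))*(d + 447847) = (5*I*√2298 + (235834 - 193052)/(-152900 - 230452))*(22572564993/99611 + 447847) = (5*I*√2298 + 42782/(-383352))*(67183052510/99611) = (5*I*√2298 + 42782*(-1/383352))*(67183052510/99611) = (5*I*√2298 - 21391/191676)*(67183052510/99611) = (-21391/191676 + 5*I*√2298)*(67183052510/99611) = -718556338120705/9546519018 + 335915262550*I*√2298/99611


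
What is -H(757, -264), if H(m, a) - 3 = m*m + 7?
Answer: -573059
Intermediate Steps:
H(m, a) = 10 + m**2 (H(m, a) = 3 + (m*m + 7) = 3 + (m**2 + 7) = 3 + (7 + m**2) = 10 + m**2)
-H(757, -264) = -(10 + 757**2) = -(10 + 573049) = -1*573059 = -573059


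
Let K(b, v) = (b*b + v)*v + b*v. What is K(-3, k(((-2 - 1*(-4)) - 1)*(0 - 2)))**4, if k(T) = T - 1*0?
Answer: 4096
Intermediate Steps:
k(T) = T (k(T) = T + 0 = T)
K(b, v) = b*v + v*(v + b**2) (K(b, v) = (b**2 + v)*v + b*v = (v + b**2)*v + b*v = v*(v + b**2) + b*v = b*v + v*(v + b**2))
K(-3, k(((-2 - 1*(-4)) - 1)*(0 - 2)))**4 = ((((-2 - 1*(-4)) - 1)*(0 - 2))*(-3 + ((-2 - 1*(-4)) - 1)*(0 - 2) + (-3)**2))**4 = ((((-2 + 4) - 1)*(-2))*(-3 + ((-2 + 4) - 1)*(-2) + 9))**4 = (((2 - 1)*(-2))*(-3 + (2 - 1)*(-2) + 9))**4 = ((1*(-2))*(-3 + 1*(-2) + 9))**4 = (-2*(-3 - 2 + 9))**4 = (-2*4)**4 = (-8)**4 = 4096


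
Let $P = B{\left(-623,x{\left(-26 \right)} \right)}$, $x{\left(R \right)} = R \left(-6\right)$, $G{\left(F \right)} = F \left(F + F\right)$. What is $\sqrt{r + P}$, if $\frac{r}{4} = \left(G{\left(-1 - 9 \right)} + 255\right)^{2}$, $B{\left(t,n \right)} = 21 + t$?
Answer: $\sqrt{827498} \approx 909.67$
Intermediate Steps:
$G{\left(F \right)} = 2 F^{2}$ ($G{\left(F \right)} = F 2 F = 2 F^{2}$)
$x{\left(R \right)} = - 6 R$
$P = -602$ ($P = 21 - 623 = -602$)
$r = 828100$ ($r = 4 \left(2 \left(-1 - 9\right)^{2} + 255\right)^{2} = 4 \left(2 \left(-10\right)^{2} + 255\right)^{2} = 4 \left(2 \cdot 100 + 255\right)^{2} = 4 \left(200 + 255\right)^{2} = 4 \cdot 455^{2} = 4 \cdot 207025 = 828100$)
$\sqrt{r + P} = \sqrt{828100 - 602} = \sqrt{827498}$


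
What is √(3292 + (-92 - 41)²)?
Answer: √20981 ≈ 144.85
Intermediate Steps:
√(3292 + (-92 - 41)²) = √(3292 + (-133)²) = √(3292 + 17689) = √20981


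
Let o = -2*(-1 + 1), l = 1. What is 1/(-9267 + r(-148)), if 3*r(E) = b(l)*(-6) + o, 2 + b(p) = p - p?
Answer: -1/9263 ≈ -0.00010796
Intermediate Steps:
b(p) = -2 (b(p) = -2 + (p - p) = -2 + 0 = -2)
o = 0 (o = -2*0 = 0)
r(E) = 4 (r(E) = (-2*(-6) + 0)/3 = (12 + 0)/3 = (⅓)*12 = 4)
1/(-9267 + r(-148)) = 1/(-9267 + 4) = 1/(-9263) = -1/9263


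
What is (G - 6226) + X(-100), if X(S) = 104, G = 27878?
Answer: 21756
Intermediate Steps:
(G - 6226) + X(-100) = (27878 - 6226) + 104 = 21652 + 104 = 21756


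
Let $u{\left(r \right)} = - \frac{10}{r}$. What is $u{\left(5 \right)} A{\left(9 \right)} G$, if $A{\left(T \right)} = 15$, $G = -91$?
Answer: $2730$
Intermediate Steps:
$u{\left(5 \right)} A{\left(9 \right)} G = - \frac{10}{5} \cdot 15 \left(-91\right) = \left(-10\right) \frac{1}{5} \cdot 15 \left(-91\right) = \left(-2\right) 15 \left(-91\right) = \left(-30\right) \left(-91\right) = 2730$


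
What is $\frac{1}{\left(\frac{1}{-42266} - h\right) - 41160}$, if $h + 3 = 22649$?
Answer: $- \frac{42266}{2696824397} \approx -1.5673 \cdot 10^{-5}$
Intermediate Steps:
$h = 22646$ ($h = -3 + 22649 = 22646$)
$\frac{1}{\left(\frac{1}{-42266} - h\right) - 41160} = \frac{1}{\left(\frac{1}{-42266} - 22646\right) - 41160} = \frac{1}{\left(- \frac{1}{42266} - 22646\right) - 41160} = \frac{1}{- \frac{957155837}{42266} - 41160} = \frac{1}{- \frac{2696824397}{42266}} = - \frac{42266}{2696824397}$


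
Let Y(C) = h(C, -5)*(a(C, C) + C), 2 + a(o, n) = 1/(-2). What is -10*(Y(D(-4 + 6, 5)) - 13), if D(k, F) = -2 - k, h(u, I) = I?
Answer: -195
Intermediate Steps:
a(o, n) = -5/2 (a(o, n) = -2 + 1/(-2) = -2 - 1/2 = -5/2)
Y(C) = 25/2 - 5*C (Y(C) = -5*(-5/2 + C) = 25/2 - 5*C)
-10*(Y(D(-4 + 6, 5)) - 13) = -10*((25/2 - 5*(-2 - (-4 + 6))) - 13) = -10*((25/2 - 5*(-2 - 1*2)) - 13) = -10*((25/2 - 5*(-2 - 2)) - 13) = -10*((25/2 - 5*(-4)) - 13) = -10*((25/2 + 20) - 13) = -10*(65/2 - 13) = -10*39/2 = -195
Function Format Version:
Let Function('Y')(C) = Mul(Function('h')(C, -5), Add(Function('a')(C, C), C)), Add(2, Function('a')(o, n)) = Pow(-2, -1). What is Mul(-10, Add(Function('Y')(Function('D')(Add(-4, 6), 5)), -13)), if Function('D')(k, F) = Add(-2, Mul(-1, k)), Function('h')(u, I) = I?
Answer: -195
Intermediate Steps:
Function('a')(o, n) = Rational(-5, 2) (Function('a')(o, n) = Add(-2, Pow(-2, -1)) = Add(-2, Rational(-1, 2)) = Rational(-5, 2))
Function('Y')(C) = Add(Rational(25, 2), Mul(-5, C)) (Function('Y')(C) = Mul(-5, Add(Rational(-5, 2), C)) = Add(Rational(25, 2), Mul(-5, C)))
Mul(-10, Add(Function('Y')(Function('D')(Add(-4, 6), 5)), -13)) = Mul(-10, Add(Add(Rational(25, 2), Mul(-5, Add(-2, Mul(-1, Add(-4, 6))))), -13)) = Mul(-10, Add(Add(Rational(25, 2), Mul(-5, Add(-2, Mul(-1, 2)))), -13)) = Mul(-10, Add(Add(Rational(25, 2), Mul(-5, Add(-2, -2))), -13)) = Mul(-10, Add(Add(Rational(25, 2), Mul(-5, -4)), -13)) = Mul(-10, Add(Add(Rational(25, 2), 20), -13)) = Mul(-10, Add(Rational(65, 2), -13)) = Mul(-10, Rational(39, 2)) = -195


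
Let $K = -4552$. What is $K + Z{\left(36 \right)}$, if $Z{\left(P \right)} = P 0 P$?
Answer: $-4552$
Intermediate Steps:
$Z{\left(P \right)} = 0$ ($Z{\left(P \right)} = 0 P = 0$)
$K + Z{\left(36 \right)} = -4552 + 0 = -4552$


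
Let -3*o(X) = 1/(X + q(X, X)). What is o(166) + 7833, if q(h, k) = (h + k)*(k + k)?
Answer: 2594054609/331170 ≈ 7833.0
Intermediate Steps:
q(h, k) = 2*k*(h + k) (q(h, k) = (h + k)*(2*k) = 2*k*(h + k))
o(X) = -1/(3*(X + 4*X²)) (o(X) = -1/(3*(X + 2*X*(X + X))) = -1/(3*(X + 2*X*(2*X))) = -1/(3*(X + 4*X²)))
o(166) + 7833 = -⅓/(166*(1 + 4*166)) + 7833 = -⅓*1/166/(1 + 664) + 7833 = -⅓*1/166/665 + 7833 = -⅓*1/166*1/665 + 7833 = -1/331170 + 7833 = 2594054609/331170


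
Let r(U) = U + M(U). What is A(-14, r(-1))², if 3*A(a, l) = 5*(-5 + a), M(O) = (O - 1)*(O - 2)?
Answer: 9025/9 ≈ 1002.8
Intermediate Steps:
M(O) = (-1 + O)*(-2 + O)
r(U) = 2 + U² - 2*U (r(U) = U + (2 + U² - 3*U) = 2 + U² - 2*U)
A(a, l) = -25/3 + 5*a/3 (A(a, l) = (5*(-5 + a))/3 = (-25 + 5*a)/3 = -25/3 + 5*a/3)
A(-14, r(-1))² = (-25/3 + (5/3)*(-14))² = (-25/3 - 70/3)² = (-95/3)² = 9025/9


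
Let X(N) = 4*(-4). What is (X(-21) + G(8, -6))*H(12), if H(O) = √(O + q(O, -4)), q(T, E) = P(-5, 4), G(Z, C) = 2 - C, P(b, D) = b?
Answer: -8*√7 ≈ -21.166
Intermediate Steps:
q(T, E) = -5
H(O) = √(-5 + O) (H(O) = √(O - 5) = √(-5 + O))
X(N) = -16
(X(-21) + G(8, -6))*H(12) = (-16 + (2 - 1*(-6)))*√(-5 + 12) = (-16 + (2 + 6))*√7 = (-16 + 8)*√7 = -8*√7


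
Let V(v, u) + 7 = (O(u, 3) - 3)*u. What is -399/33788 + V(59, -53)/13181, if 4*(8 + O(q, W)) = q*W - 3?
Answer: 86728611/445359628 ≈ 0.19474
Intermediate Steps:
O(q, W) = -35/4 + W*q/4 (O(q, W) = -8 + (q*W - 3)/4 = -8 + (W*q - 3)/4 = -8 + (-3 + W*q)/4 = -8 + (-3/4 + W*q/4) = -35/4 + W*q/4)
V(v, u) = -7 + u*(-47/4 + 3*u/4) (V(v, u) = -7 + ((-35/4 + (1/4)*3*u) - 3)*u = -7 + ((-35/4 + 3*u/4) - 3)*u = -7 + (-47/4 + 3*u/4)*u = -7 + u*(-47/4 + 3*u/4))
-399/33788 + V(59, -53)/13181 = -399/33788 + (-7 - 47/4*(-53) + (3/4)*(-53)**2)/13181 = -399*1/33788 + (-7 + 2491/4 + (3/4)*2809)*(1/13181) = -399/33788 + (-7 + 2491/4 + 8427/4)*(1/13181) = -399/33788 + (5445/2)*(1/13181) = -399/33788 + 5445/26362 = 86728611/445359628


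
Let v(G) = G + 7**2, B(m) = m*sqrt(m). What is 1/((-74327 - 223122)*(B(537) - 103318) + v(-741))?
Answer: 10243945030/310248275422165397049 + 53243371*sqrt(537)/310248275422165397049 ≈ 3.6995e-11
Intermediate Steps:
B(m) = m**(3/2)
v(G) = 49 + G (v(G) = G + 49 = 49 + G)
1/((-74327 - 223122)*(B(537) - 103318) + v(-741)) = 1/((-74327 - 223122)*(537**(3/2) - 103318) + (49 - 741)) = 1/(-297449*(537*sqrt(537) - 103318) - 692) = 1/(-297449*(-103318 + 537*sqrt(537)) - 692) = 1/((30731835782 - 159730113*sqrt(537)) - 692) = 1/(30731835090 - 159730113*sqrt(537))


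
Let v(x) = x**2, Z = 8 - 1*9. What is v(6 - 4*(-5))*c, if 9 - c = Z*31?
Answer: 27040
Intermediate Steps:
Z = -1 (Z = 8 - 9 = -1)
c = 40 (c = 9 - (-1)*31 = 9 - 1*(-31) = 9 + 31 = 40)
v(6 - 4*(-5))*c = (6 - 4*(-5))**2*40 = (6 + 20)**2*40 = 26**2*40 = 676*40 = 27040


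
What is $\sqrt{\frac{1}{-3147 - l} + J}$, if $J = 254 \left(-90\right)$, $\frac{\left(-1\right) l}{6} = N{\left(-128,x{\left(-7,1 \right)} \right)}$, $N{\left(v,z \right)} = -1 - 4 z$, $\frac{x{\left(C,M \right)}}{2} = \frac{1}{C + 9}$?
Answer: $\frac{i \sqrt{25637056013}}{1059} \approx 151.2 i$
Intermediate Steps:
$x{\left(C,M \right)} = \frac{2}{9 + C}$ ($x{\left(C,M \right)} = \frac{2}{C + 9} = \frac{2}{9 + C}$)
$l = 30$ ($l = - 6 \left(-1 - 4 \frac{2}{9 - 7}\right) = - 6 \left(-1 - 4 \cdot \frac{2}{2}\right) = - 6 \left(-1 - 4 \cdot 2 \cdot \frac{1}{2}\right) = - 6 \left(-1 - 4\right) = \left(-6\right) \left(-5\right) = 30$)
$J = -22860$
$\sqrt{\frac{1}{-3147 - l} + J} = \sqrt{\frac{1}{-3147 - 30} - 22860} = \sqrt{\frac{1}{-3177} - 22860} = \sqrt{- \frac{1}{3177} - 22860} = \sqrt{- \frac{72626221}{3177}} = \frac{i \sqrt{25637056013}}{1059}$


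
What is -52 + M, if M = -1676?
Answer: -1728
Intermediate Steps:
-52 + M = -52 - 1676 = -1728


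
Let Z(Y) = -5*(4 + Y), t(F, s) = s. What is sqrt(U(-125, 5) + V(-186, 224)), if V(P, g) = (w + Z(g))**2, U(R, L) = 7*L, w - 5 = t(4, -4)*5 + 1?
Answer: sqrt(1331751) ≈ 1154.0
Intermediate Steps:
Z(Y) = -20 - 5*Y
w = -14 (w = 5 + (-4*5 + 1) = 5 + (-20 + 1) = 5 - 19 = -14)
V(P, g) = (-34 - 5*g)**2 (V(P, g) = (-14 + (-20 - 5*g))**2 = (-34 - 5*g)**2)
sqrt(U(-125, 5) + V(-186, 224)) = sqrt(7*5 + (34 + 5*224)**2) = sqrt(35 + (34 + 1120)**2) = sqrt(35 + 1154**2) = sqrt(35 + 1331716) = sqrt(1331751)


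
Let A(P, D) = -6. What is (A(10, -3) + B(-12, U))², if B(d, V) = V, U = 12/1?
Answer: 36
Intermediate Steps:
U = 12 (U = 12*1 = 12)
(A(10, -3) + B(-12, U))² = (-6 + 12)² = 6² = 36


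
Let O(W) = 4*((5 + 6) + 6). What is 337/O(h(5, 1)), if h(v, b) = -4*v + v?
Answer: 337/68 ≈ 4.9559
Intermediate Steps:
h(v, b) = -3*v
O(W) = 68 (O(W) = 4*(11 + 6) = 4*17 = 68)
337/O(h(5, 1)) = 337/68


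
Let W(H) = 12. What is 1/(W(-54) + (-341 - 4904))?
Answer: -1/5233 ≈ -0.00019110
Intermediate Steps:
1/(W(-54) + (-341 - 4904)) = 1/(12 + (-341 - 4904)) = 1/(12 - 5245) = 1/(-5233) = -1/5233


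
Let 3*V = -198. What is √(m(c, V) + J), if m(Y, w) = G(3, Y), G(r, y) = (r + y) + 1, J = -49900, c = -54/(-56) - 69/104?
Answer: I*√6610980558/364 ≈ 223.37*I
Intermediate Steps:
V = -66 (V = (⅓)*(-198) = -66)
c = 219/728 (c = -54*(-1/56) - 69*1/104 = 27/28 - 69/104 = 219/728 ≈ 0.30082)
G(r, y) = 1 + r + y
m(Y, w) = 4 + Y (m(Y, w) = 1 + 3 + Y = 4 + Y)
√(m(c, V) + J) = √((4 + 219/728) - 49900) = √(3131/728 - 49900) = √(-36324069/728) = I*√6610980558/364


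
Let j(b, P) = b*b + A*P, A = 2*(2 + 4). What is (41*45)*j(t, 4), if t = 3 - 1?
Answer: 95940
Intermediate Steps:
t = 2
A = 12 (A = 2*6 = 12)
j(b, P) = b² + 12*P (j(b, P) = b*b + 12*P = b² + 12*P)
(41*45)*j(t, 4) = (41*45)*(2² + 12*4) = 1845*(4 + 48) = 1845*52 = 95940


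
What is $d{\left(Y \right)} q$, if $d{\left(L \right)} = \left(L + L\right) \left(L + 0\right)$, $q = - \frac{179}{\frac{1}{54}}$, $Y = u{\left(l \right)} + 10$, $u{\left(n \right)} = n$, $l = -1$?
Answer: $-1565892$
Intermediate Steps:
$Y = 9$ ($Y = -1 + 10 = 9$)
$q = -9666$ ($q = - 179 \frac{1}{\frac{1}{54}} = \left(-179\right) 54 = -9666$)
$d{\left(L \right)} = 2 L^{2}$ ($d{\left(L \right)} = 2 L L = 2 L^{2}$)
$d{\left(Y \right)} q = 2 \cdot 9^{2} \left(-9666\right) = 2 \cdot 81 \left(-9666\right) = 162 \left(-9666\right) = -1565892$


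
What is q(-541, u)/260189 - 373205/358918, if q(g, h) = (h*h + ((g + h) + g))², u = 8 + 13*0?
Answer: 38432630865/13340930786 ≈ 2.8808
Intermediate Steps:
u = 8 (u = 8 + 0 = 8)
q(g, h) = (h + h² + 2*g)² (q(g, h) = (h² + (h + 2*g))² = (h + h² + 2*g)²)
q(-541, u)/260189 - 373205/358918 = (8 + 8² + 2*(-541))²/260189 - 373205/358918 = (8 + 64 - 1082)²*(1/260189) - 373205*1/358918 = (-1010)²*(1/260189) - 53315/51274 = 1020100*(1/260189) - 53315/51274 = 1020100/260189 - 53315/51274 = 38432630865/13340930786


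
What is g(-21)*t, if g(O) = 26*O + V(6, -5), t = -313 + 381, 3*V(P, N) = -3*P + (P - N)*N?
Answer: -116348/3 ≈ -38783.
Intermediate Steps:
V(P, N) = -P + N*(P - N)/3 (V(P, N) = (-3*P + (P - N)*N)/3 = (-3*P + N*(P - N))/3 = -P + N*(P - N)/3)
t = 68
g(O) = -73/3 + 26*O (g(O) = 26*O + (-1*6 - ⅓*(-5)² + (⅓)*(-5)*6) = 26*O + (-6 - ⅓*25 - 10) = 26*O + (-6 - 25/3 - 10) = 26*O - 73/3 = -73/3 + 26*O)
g(-21)*t = (-73/3 + 26*(-21))*68 = (-73/3 - 546)*68 = -1711/3*68 = -116348/3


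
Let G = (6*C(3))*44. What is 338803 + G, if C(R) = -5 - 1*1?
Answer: 337219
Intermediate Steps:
C(R) = -6 (C(R) = -5 - 1 = -6)
G = -1584 (G = (6*(-6))*44 = -36*44 = -1584)
338803 + G = 338803 - 1584 = 337219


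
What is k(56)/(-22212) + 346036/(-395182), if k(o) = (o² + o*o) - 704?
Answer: -411938542/365740941 ≈ -1.1263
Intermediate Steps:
k(o) = -704 + 2*o² (k(o) = (o² + o²) - 704 = 2*o² - 704 = -704 + 2*o²)
k(56)/(-22212) + 346036/(-395182) = (-704 + 2*56²)/(-22212) + 346036/(-395182) = (-704 + 2*3136)*(-1/22212) + 346036*(-1/395182) = (-704 + 6272)*(-1/22212) - 173018/197591 = 5568*(-1/22212) - 173018/197591 = -464/1851 - 173018/197591 = -411938542/365740941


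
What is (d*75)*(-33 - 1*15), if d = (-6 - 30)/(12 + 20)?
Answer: 4050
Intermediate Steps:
d = -9/8 (d = -36/32 = -36*1/32 = -9/8 ≈ -1.1250)
(d*75)*(-33 - 1*15) = (-9/8*75)*(-33 - 1*15) = -675*(-33 - 15)/8 = -675/8*(-48) = 4050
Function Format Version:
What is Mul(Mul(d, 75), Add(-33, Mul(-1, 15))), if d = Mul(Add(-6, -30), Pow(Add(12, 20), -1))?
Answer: 4050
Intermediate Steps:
d = Rational(-9, 8) (d = Mul(-36, Pow(32, -1)) = Mul(-36, Rational(1, 32)) = Rational(-9, 8) ≈ -1.1250)
Mul(Mul(d, 75), Add(-33, Mul(-1, 15))) = Mul(Mul(Rational(-9, 8), 75), Add(-33, Mul(-1, 15))) = Mul(Rational(-675, 8), Add(-33, -15)) = Mul(Rational(-675, 8), -48) = 4050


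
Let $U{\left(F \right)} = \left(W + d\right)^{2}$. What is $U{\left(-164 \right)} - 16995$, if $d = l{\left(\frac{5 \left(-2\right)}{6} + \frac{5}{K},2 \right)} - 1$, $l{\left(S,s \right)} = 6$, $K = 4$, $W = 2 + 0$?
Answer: $-16946$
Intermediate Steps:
$W = 2$
$d = 5$ ($d = 6 - 1 = 5$)
$U{\left(F \right)} = 49$ ($U{\left(F \right)} = \left(2 + 5\right)^{2} = 7^{2} = 49$)
$U{\left(-164 \right)} - 16995 = 49 - 16995 = -16946$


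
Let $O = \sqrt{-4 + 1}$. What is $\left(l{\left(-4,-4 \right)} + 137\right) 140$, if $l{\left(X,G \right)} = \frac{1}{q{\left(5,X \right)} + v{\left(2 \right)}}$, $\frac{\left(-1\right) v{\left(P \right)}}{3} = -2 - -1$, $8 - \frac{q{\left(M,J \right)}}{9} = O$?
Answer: $\frac{9379895}{489} + \frac{35 i \sqrt{3}}{163} \approx 19182.0 + 0.37191 i$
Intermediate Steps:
$O = i \sqrt{3}$ ($O = \sqrt{-3} = i \sqrt{3} \approx 1.732 i$)
$q{\left(M,J \right)} = 72 - 9 i \sqrt{3}$
$v{\left(P \right)} = 3$ ($v{\left(P \right)} = - 3 \left(-2 - -1\right) = - 3 \left(-2 + 1\right) = \left(-3\right) \left(-1\right) = 3$)
$l{\left(X,G \right)} = \frac{1}{75 - 9 i \sqrt{3}}$ ($l{\left(X,G \right)} = \frac{1}{\left(72 - 9 i \sqrt{3}\right) + 3} = \frac{1}{75 - 9 i \sqrt{3}}$)
$\left(l{\left(-4,-4 \right)} + 137\right) 140 = \left(\left(\frac{25}{1956} + \frac{i \sqrt{3}}{652}\right) + 137\right) 140 = \left(\frac{267997}{1956} + \frac{i \sqrt{3}}{652}\right) 140 = \frac{9379895}{489} + \frac{35 i \sqrt{3}}{163}$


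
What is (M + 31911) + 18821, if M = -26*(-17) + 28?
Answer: 51202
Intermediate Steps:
M = 470 (M = 442 + 28 = 470)
(M + 31911) + 18821 = (470 + 31911) + 18821 = 32381 + 18821 = 51202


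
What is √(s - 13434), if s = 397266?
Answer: 6*√10662 ≈ 619.54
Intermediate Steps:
√(s - 13434) = √(397266 - 13434) = √383832 = 6*√10662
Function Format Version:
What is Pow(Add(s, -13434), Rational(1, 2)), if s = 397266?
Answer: Mul(6, Pow(10662, Rational(1, 2))) ≈ 619.54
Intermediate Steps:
Pow(Add(s, -13434), Rational(1, 2)) = Pow(Add(397266, -13434), Rational(1, 2)) = Pow(383832, Rational(1, 2)) = Mul(6, Pow(10662, Rational(1, 2)))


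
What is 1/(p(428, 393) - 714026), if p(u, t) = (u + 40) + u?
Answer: -1/713130 ≈ -1.4023e-6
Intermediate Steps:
p(u, t) = 40 + 2*u (p(u, t) = (40 + u) + u = 40 + 2*u)
1/(p(428, 393) - 714026) = 1/((40 + 2*428) - 714026) = 1/((40 + 856) - 714026) = 1/(896 - 714026) = 1/(-713130) = -1/713130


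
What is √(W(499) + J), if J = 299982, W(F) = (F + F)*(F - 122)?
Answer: 2*√169057 ≈ 822.33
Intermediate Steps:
W(F) = 2*F*(-122 + F) (W(F) = (2*F)*(-122 + F) = 2*F*(-122 + F))
√(W(499) + J) = √(2*499*(-122 + 499) + 299982) = √(2*499*377 + 299982) = √(376246 + 299982) = √676228 = 2*√169057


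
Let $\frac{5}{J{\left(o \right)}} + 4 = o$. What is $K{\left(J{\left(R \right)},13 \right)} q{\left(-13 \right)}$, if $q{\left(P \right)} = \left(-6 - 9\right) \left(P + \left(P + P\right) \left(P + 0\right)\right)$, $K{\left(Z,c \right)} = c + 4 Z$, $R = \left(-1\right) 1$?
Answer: $-43875$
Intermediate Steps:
$R = -1$
$J{\left(o \right)} = \frac{5}{-4 + o}$
$q{\left(P \right)} = - 30 P^{2} - 15 P$ ($q{\left(P \right)} = - 15 \left(P + 2 P P\right) = - 15 \left(P + 2 P^{2}\right) = - 30 P^{2} - 15 P$)
$K{\left(J{\left(R \right)},13 \right)} q{\left(-13 \right)} = \left(13 + 4 \frac{5}{-4 - 1}\right) \left(\left(-15\right) \left(-13\right) \left(1 + 2 \left(-13\right)\right)\right) = \left(13 + 4 \frac{5}{-5}\right) \left(\left(-15\right) \left(-13\right) \left(1 - 26\right)\right) = \left(13 + 4 \cdot 5 \left(- \frac{1}{5}\right)\right) \left(\left(-15\right) \left(-13\right) \left(-25\right)\right) = \left(13 + 4 \left(-1\right)\right) \left(-4875\right) = \left(13 - 4\right) \left(-4875\right) = 9 \left(-4875\right) = -43875$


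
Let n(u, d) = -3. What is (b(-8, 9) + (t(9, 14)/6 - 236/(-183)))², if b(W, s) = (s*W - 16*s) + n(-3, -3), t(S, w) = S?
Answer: 6262031689/133956 ≈ 46747.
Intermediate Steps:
b(W, s) = -3 - 16*s + W*s (b(W, s) = (s*W - 16*s) - 3 = (W*s - 16*s) - 3 = (-16*s + W*s) - 3 = -3 - 16*s + W*s)
(b(-8, 9) + (t(9, 14)/6 - 236/(-183)))² = ((-3 - 16*9 - 8*9) + (9/6 - 236/(-183)))² = ((-3 - 144 - 72) + (9*(⅙) - 236*(-1/183)))² = (-219 + (3/2 + 236/183))² = (-219 + 1021/366)² = (-79133/366)² = 6262031689/133956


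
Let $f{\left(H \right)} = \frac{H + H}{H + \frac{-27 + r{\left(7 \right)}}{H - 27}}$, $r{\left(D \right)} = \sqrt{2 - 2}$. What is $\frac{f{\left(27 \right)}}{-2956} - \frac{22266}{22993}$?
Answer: $- \frac{22266}{22993} \approx -0.96838$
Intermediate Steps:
$r{\left(D \right)} = 0$ ($r{\left(D \right)} = \sqrt{0} = 0$)
$f{\left(H \right)} = \frac{2 H}{H - \frac{27}{-27 + H}}$ ($f{\left(H \right)} = \frac{H + H}{H + \frac{-27 + 0}{H - 27}} = \frac{2 H}{H - \frac{27}{-27 + H}}$)
$\frac{f{\left(27 \right)}}{-2956} - \frac{22266}{22993} = \frac{2 \cdot 27 \frac{1}{-27 + 27^{2} - 729} \left(-27 + 27\right)}{-2956} - \frac{22266}{22993} = 2 \cdot 27 \frac{1}{-27 + 729 - 729} \cdot 0 \left(- \frac{1}{2956}\right) - \frac{22266}{22993} = 2 \cdot 27 \frac{1}{-27} \cdot 0 \left(- \frac{1}{2956}\right) - \frac{22266}{22993} = 2 \cdot 27 \left(- \frac{1}{27}\right) 0 \left(- \frac{1}{2956}\right) - \frac{22266}{22993} = 0 \left(- \frac{1}{2956}\right) - \frac{22266}{22993} = 0 - \frac{22266}{22993} = - \frac{22266}{22993}$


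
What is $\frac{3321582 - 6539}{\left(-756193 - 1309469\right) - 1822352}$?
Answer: $- \frac{3315043}{3888014} \approx -0.85263$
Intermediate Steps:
$\frac{3321582 - 6539}{\left(-756193 - 1309469\right) - 1822352} = \frac{3315043}{\left(-756193 - 1309469\right) - 1822352} = \frac{3315043}{-2065662 - 1822352} = \frac{3315043}{-3888014} = 3315043 \left(- \frac{1}{3888014}\right) = - \frac{3315043}{3888014}$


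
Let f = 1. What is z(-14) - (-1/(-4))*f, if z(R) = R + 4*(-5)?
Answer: -137/4 ≈ -34.250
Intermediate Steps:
z(R) = -20 + R (z(R) = R - 20 = -20 + R)
z(-14) - (-1/(-4))*f = (-20 - 14) - (-1/(-4)) = -34 - (-1*(-1/4)) = -34 - 1/4 = -137/4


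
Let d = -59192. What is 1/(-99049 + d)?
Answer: -1/158241 ≈ -6.3195e-6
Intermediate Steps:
1/(-99049 + d) = 1/(-99049 - 59192) = 1/(-158241) = -1/158241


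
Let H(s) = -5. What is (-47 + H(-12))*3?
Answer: -156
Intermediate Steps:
(-47 + H(-12))*3 = (-47 - 5)*3 = -52*3 = -156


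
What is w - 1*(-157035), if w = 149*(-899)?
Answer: 23084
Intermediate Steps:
w = -133951
w - 1*(-157035) = -133951 - 1*(-157035) = -133951 + 157035 = 23084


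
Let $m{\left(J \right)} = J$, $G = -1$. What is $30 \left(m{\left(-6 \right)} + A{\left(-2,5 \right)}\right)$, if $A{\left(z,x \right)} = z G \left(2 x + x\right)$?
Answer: $720$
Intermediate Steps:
$A{\left(z,x \right)} = - 3 x z$ ($A{\left(z,x \right)} = z \left(-1\right) \left(2 x + x\right) = - z 3 x = - 3 x z$)
$30 \left(m{\left(-6 \right)} + A{\left(-2,5 \right)}\right) = 30 \left(-6 - 15 \left(-2\right)\right) = 30 \left(-6 + 30\right) = 30 \cdot 24 = 720$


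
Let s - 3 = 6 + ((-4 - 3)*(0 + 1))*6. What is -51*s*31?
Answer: 52173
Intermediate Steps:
s = -33 (s = 3 + (6 + ((-4 - 3)*(0 + 1))*6) = 3 + (6 - 7*1*6) = 3 + (6 - 7*6) = 3 + (6 - 42) = 3 - 36 = -33)
-51*s*31 = -51*(-33)*31 = 1683*31 = 52173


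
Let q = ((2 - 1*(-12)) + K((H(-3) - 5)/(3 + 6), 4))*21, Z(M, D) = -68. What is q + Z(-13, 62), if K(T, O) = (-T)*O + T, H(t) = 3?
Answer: 240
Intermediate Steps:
K(T, O) = T - O*T (K(T, O) = -O*T + T = T - O*T)
q = 308 (q = ((2 - 1*(-12)) + ((3 - 5)/(3 + 6))*(1 - 1*4))*21 = ((2 + 12) + (-2/9)*(1 - 4))*21 = (14 - 2*⅑*(-3))*21 = (14 - 2/9*(-3))*21 = (14 + ⅔)*21 = (44/3)*21 = 308)
q + Z(-13, 62) = 308 - 68 = 240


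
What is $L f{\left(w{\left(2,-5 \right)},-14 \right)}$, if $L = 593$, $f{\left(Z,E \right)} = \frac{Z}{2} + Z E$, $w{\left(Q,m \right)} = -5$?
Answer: $\frac{80055}{2} \approx 40028.0$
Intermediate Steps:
$f{\left(Z,E \right)} = \frac{Z}{2} + E Z$
$L f{\left(w{\left(2,-5 \right)},-14 \right)} = 593 \left(- 5 \left(\frac{1}{2} - 14\right)\right) = 593 \left(\left(-5\right) \left(- \frac{27}{2}\right)\right) = 593 \cdot \frac{135}{2} = \frac{80055}{2}$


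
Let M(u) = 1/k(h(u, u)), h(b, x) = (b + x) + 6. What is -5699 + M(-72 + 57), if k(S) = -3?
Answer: -17098/3 ≈ -5699.3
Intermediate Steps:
h(b, x) = 6 + b + x
M(u) = -1/3 (M(u) = 1/(-3) = -1/3)
-5699 + M(-72 + 57) = -5699 - 1/3 = -17098/3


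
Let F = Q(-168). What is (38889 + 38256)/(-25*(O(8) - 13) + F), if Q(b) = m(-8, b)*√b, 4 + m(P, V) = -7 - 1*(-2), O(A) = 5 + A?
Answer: 25715*I*√42/252 ≈ 661.32*I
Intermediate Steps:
m(P, V) = -9 (m(P, V) = -4 + (-7 - 1*(-2)) = -4 + (-7 + 2) = -4 - 5 = -9)
Q(b) = -9*√b
F = -18*I*√42 ≈ -116.65*I
(38889 + 38256)/(-25*(O(8) - 13) + F) = (38889 + 38256)/(-25*((5 + 8) - 13) - 18*I*√42) = 77145/(-25*(13 - 13) - 18*I*√42) = 77145/(-25*0 - 18*I*√42) = 77145/(0 - 18*I*√42) = 77145/((-18*I*√42)) = 77145*(I*√42/756) = 25715*I*√42/252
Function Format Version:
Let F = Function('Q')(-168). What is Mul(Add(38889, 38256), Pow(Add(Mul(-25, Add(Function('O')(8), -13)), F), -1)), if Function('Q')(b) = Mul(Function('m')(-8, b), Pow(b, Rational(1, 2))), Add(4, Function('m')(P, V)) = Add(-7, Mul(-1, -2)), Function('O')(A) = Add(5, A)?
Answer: Mul(Rational(25715, 252), I, Pow(42, Rational(1, 2))) ≈ Mul(661.32, I)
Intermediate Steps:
Function('m')(P, V) = -9 (Function('m')(P, V) = Add(-4, Add(-7, Mul(-1, -2))) = Add(-4, Add(-7, 2)) = Add(-4, -5) = -9)
Function('Q')(b) = Mul(-9, Pow(b, Rational(1, 2)))
F = Mul(-18, I, Pow(42, Rational(1, 2))) (F = Mul(-9, Pow(-168, Rational(1, 2))) = Mul(-9, Mul(2, I, Pow(42, Rational(1, 2)))) = Mul(-18, I, Pow(42, Rational(1, 2))) ≈ Mul(-116.65, I))
Mul(Add(38889, 38256), Pow(Add(Mul(-25, Add(Function('O')(8), -13)), F), -1)) = Mul(Add(38889, 38256), Pow(Add(Mul(-25, Add(Add(5, 8), -13)), Mul(-18, I, Pow(42, Rational(1, 2)))), -1)) = Mul(77145, Pow(Add(Mul(-25, Add(13, -13)), Mul(-18, I, Pow(42, Rational(1, 2)))), -1)) = Mul(77145, Pow(Add(Mul(-25, 0), Mul(-18, I, Pow(42, Rational(1, 2)))), -1)) = Mul(77145, Pow(Add(0, Mul(-18, I, Pow(42, Rational(1, 2)))), -1)) = Mul(77145, Pow(Mul(-18, I, Pow(42, Rational(1, 2))), -1)) = Mul(77145, Mul(Rational(1, 756), I, Pow(42, Rational(1, 2)))) = Mul(Rational(25715, 252), I, Pow(42, Rational(1, 2)))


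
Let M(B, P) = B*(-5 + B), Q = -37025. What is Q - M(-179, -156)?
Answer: -69961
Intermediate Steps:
Q - M(-179, -156) = -37025 - (-179)*(-5 - 179) = -37025 - (-179)*(-184) = -37025 - 1*32936 = -37025 - 32936 = -69961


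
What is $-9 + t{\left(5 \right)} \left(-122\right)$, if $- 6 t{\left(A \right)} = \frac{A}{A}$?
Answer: $\frac{34}{3} \approx 11.333$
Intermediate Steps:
$t{\left(A \right)} = - \frac{1}{6}$ ($t{\left(A \right)} = - \frac{A \frac{1}{A}}{6} = \left(- \frac{1}{6}\right) 1 = - \frac{1}{6}$)
$-9 + t{\left(5 \right)} \left(-122\right) = -9 - - \frac{61}{3} = -9 + \frac{61}{3} = \frac{34}{3}$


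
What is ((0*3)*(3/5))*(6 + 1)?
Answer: 0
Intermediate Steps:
((0*3)*(3/5))*(6 + 1) = (0*(3*(1/5)))*7 = (0*(3/5))*7 = 0*7 = 0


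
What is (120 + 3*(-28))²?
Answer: 1296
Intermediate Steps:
(120 + 3*(-28))² = (120 - 84)² = 36² = 1296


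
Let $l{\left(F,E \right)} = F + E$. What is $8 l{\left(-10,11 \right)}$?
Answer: $8$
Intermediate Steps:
$l{\left(F,E \right)} = E + F$
$8 l{\left(-10,11 \right)} = 8 \left(11 - 10\right) = 8 \cdot 1 = 8$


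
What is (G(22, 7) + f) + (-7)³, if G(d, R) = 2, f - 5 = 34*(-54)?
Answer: -2172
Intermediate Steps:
f = -1831 (f = 5 + 34*(-54) = 5 - 1836 = -1831)
(G(22, 7) + f) + (-7)³ = (2 - 1831) + (-7)³ = -1829 - 343 = -2172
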